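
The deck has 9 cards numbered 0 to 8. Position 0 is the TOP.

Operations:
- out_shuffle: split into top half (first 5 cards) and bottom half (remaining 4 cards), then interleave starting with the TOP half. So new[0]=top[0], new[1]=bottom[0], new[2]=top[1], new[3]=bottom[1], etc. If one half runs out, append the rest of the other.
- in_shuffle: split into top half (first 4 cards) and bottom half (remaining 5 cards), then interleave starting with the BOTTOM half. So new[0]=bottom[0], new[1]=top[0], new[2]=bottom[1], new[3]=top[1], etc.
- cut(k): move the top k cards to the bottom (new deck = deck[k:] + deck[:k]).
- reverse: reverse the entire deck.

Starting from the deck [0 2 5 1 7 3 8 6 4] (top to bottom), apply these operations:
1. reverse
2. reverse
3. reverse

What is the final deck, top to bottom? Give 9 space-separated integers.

After op 1 (reverse): [4 6 8 3 7 1 5 2 0]
After op 2 (reverse): [0 2 5 1 7 3 8 6 4]
After op 3 (reverse): [4 6 8 3 7 1 5 2 0]

Answer: 4 6 8 3 7 1 5 2 0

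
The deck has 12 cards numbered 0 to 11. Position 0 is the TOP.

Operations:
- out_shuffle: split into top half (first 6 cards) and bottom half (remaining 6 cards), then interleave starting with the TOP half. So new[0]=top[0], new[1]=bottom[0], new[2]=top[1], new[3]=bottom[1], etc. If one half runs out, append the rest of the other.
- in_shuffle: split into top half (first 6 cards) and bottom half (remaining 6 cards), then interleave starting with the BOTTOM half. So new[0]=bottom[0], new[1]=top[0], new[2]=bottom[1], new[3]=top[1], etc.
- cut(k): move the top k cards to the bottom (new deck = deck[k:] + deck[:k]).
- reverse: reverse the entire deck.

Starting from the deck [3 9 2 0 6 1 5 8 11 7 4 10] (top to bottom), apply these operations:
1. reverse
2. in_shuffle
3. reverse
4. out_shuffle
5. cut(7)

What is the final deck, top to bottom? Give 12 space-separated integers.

After op 1 (reverse): [10 4 7 11 8 5 1 6 0 2 9 3]
After op 2 (in_shuffle): [1 10 6 4 0 7 2 11 9 8 3 5]
After op 3 (reverse): [5 3 8 9 11 2 7 0 4 6 10 1]
After op 4 (out_shuffle): [5 7 3 0 8 4 9 6 11 10 2 1]
After op 5 (cut(7)): [6 11 10 2 1 5 7 3 0 8 4 9]

Answer: 6 11 10 2 1 5 7 3 0 8 4 9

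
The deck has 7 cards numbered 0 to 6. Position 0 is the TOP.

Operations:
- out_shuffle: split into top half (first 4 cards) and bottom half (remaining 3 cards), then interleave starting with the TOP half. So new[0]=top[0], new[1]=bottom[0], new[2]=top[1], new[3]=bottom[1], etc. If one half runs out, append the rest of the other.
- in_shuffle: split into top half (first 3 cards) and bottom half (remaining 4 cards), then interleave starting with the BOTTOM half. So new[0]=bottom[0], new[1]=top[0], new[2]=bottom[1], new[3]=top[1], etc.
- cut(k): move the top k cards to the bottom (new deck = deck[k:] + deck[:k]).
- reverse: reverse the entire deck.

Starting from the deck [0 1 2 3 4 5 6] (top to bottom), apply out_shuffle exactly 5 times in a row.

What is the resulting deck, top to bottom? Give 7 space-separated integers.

Answer: 0 2 4 6 1 3 5

Derivation:
After op 1 (out_shuffle): [0 4 1 5 2 6 3]
After op 2 (out_shuffle): [0 2 4 6 1 3 5]
After op 3 (out_shuffle): [0 1 2 3 4 5 6]
After op 4 (out_shuffle): [0 4 1 5 2 6 3]
After op 5 (out_shuffle): [0 2 4 6 1 3 5]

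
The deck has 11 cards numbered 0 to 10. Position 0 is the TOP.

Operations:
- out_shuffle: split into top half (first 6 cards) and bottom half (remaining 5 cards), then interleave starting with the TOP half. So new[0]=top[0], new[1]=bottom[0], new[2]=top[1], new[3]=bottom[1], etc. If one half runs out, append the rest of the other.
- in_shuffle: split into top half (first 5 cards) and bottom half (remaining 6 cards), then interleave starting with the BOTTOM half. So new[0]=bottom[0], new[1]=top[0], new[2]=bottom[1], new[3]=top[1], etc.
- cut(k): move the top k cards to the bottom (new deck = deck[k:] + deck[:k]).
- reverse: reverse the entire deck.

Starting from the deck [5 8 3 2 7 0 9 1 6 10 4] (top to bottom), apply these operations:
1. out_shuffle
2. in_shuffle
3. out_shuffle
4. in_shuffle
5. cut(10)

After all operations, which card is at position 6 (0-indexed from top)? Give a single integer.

Answer: 5

Derivation:
After op 1 (out_shuffle): [5 9 8 1 3 6 2 10 7 4 0]
After op 2 (in_shuffle): [6 5 2 9 10 8 7 1 4 3 0]
After op 3 (out_shuffle): [6 7 5 1 2 4 9 3 10 0 8]
After op 4 (in_shuffle): [4 6 9 7 3 5 10 1 0 2 8]
After op 5 (cut(10)): [8 4 6 9 7 3 5 10 1 0 2]
Position 6: card 5.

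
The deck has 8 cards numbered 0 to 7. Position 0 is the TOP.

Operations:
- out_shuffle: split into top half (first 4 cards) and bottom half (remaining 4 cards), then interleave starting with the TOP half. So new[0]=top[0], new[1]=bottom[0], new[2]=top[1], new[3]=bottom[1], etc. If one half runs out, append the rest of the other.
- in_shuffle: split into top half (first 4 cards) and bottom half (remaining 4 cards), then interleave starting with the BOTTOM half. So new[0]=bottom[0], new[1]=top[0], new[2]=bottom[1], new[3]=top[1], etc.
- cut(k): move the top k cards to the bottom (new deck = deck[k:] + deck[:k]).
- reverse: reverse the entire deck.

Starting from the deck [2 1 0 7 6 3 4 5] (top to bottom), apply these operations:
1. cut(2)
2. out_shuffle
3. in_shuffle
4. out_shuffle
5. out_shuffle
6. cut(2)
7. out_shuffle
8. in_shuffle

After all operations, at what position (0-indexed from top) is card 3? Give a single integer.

Answer: 1

Derivation:
After op 1 (cut(2)): [0 7 6 3 4 5 2 1]
After op 2 (out_shuffle): [0 4 7 5 6 2 3 1]
After op 3 (in_shuffle): [6 0 2 4 3 7 1 5]
After op 4 (out_shuffle): [6 3 0 7 2 1 4 5]
After op 5 (out_shuffle): [6 2 3 1 0 4 7 5]
After op 6 (cut(2)): [3 1 0 4 7 5 6 2]
After op 7 (out_shuffle): [3 7 1 5 0 6 4 2]
After op 8 (in_shuffle): [0 3 6 7 4 1 2 5]
Card 3 is at position 1.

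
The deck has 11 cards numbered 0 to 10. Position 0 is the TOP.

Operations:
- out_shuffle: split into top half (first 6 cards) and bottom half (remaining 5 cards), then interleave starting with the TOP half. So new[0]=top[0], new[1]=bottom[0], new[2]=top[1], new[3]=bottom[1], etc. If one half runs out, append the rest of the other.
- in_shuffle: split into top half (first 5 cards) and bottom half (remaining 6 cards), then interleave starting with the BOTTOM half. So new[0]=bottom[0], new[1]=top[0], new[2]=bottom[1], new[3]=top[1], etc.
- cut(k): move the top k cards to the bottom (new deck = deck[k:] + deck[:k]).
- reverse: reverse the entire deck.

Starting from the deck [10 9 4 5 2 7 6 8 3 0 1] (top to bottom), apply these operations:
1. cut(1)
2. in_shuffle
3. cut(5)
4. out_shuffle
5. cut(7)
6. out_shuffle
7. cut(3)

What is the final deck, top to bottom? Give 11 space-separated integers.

Answer: 9 3 2 10 8 5 1 6 4 0 7

Derivation:
After op 1 (cut(1)): [9 4 5 2 7 6 8 3 0 1 10]
After op 2 (in_shuffle): [6 9 8 4 3 5 0 2 1 7 10]
After op 3 (cut(5)): [5 0 2 1 7 10 6 9 8 4 3]
After op 4 (out_shuffle): [5 6 0 9 2 8 1 4 7 3 10]
After op 5 (cut(7)): [4 7 3 10 5 6 0 9 2 8 1]
After op 6 (out_shuffle): [4 0 7 9 3 2 10 8 5 1 6]
After op 7 (cut(3)): [9 3 2 10 8 5 1 6 4 0 7]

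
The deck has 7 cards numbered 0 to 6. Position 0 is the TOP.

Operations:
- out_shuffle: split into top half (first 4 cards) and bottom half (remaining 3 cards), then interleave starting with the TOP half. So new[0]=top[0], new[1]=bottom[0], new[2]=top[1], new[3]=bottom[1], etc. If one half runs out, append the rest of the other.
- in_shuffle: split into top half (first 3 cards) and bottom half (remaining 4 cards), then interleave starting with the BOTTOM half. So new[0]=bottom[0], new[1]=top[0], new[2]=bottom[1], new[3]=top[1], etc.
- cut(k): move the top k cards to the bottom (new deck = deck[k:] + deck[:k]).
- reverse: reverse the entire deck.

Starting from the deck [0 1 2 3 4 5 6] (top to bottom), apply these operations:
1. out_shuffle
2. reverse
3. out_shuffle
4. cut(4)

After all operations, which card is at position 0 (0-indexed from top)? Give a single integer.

Answer: 2

Derivation:
After op 1 (out_shuffle): [0 4 1 5 2 6 3]
After op 2 (reverse): [3 6 2 5 1 4 0]
After op 3 (out_shuffle): [3 1 6 4 2 0 5]
After op 4 (cut(4)): [2 0 5 3 1 6 4]
Position 0: card 2.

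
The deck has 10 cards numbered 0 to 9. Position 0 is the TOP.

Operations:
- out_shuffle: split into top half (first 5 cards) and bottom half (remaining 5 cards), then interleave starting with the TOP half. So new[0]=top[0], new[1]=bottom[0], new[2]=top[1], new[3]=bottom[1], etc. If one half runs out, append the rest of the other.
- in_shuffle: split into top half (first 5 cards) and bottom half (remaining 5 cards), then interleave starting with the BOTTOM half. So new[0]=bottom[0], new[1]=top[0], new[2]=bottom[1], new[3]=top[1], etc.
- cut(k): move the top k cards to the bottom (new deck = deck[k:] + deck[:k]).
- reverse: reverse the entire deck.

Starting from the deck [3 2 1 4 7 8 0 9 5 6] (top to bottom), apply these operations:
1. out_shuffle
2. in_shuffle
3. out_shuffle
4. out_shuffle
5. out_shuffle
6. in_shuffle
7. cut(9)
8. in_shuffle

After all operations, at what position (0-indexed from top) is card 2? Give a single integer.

Answer: 1

Derivation:
After op 1 (out_shuffle): [3 8 2 0 1 9 4 5 7 6]
After op 2 (in_shuffle): [9 3 4 8 5 2 7 0 6 1]
After op 3 (out_shuffle): [9 2 3 7 4 0 8 6 5 1]
After op 4 (out_shuffle): [9 0 2 8 3 6 7 5 4 1]
After op 5 (out_shuffle): [9 6 0 7 2 5 8 4 3 1]
After op 6 (in_shuffle): [5 9 8 6 4 0 3 7 1 2]
After op 7 (cut(9)): [2 5 9 8 6 4 0 3 7 1]
After op 8 (in_shuffle): [4 2 0 5 3 9 7 8 1 6]
Card 2 is at position 1.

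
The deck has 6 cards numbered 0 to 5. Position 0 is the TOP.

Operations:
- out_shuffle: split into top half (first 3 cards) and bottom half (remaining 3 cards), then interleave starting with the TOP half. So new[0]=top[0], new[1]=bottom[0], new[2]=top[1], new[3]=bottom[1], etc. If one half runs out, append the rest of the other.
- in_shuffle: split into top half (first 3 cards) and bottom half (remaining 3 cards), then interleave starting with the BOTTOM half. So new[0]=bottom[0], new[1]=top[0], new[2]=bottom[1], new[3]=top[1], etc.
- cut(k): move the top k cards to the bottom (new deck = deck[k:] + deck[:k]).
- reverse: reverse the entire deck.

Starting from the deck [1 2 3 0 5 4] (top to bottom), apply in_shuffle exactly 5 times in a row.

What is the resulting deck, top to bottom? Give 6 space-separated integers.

After op 1 (in_shuffle): [0 1 5 2 4 3]
After op 2 (in_shuffle): [2 0 4 1 3 5]
After op 3 (in_shuffle): [1 2 3 0 5 4]
After op 4 (in_shuffle): [0 1 5 2 4 3]
After op 5 (in_shuffle): [2 0 4 1 3 5]

Answer: 2 0 4 1 3 5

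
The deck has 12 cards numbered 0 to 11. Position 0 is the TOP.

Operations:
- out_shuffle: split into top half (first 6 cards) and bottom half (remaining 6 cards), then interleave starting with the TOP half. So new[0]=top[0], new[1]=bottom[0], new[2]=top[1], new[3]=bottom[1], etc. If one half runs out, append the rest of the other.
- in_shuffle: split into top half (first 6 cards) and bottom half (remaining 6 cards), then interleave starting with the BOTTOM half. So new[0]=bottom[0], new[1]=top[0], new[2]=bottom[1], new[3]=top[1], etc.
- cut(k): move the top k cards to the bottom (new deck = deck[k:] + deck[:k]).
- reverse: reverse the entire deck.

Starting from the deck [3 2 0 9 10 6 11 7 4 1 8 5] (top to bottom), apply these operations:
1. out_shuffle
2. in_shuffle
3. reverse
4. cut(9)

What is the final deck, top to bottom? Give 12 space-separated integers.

After op 1 (out_shuffle): [3 11 2 7 0 4 9 1 10 8 6 5]
After op 2 (in_shuffle): [9 3 1 11 10 2 8 7 6 0 5 4]
After op 3 (reverse): [4 5 0 6 7 8 2 10 11 1 3 9]
After op 4 (cut(9)): [1 3 9 4 5 0 6 7 8 2 10 11]

Answer: 1 3 9 4 5 0 6 7 8 2 10 11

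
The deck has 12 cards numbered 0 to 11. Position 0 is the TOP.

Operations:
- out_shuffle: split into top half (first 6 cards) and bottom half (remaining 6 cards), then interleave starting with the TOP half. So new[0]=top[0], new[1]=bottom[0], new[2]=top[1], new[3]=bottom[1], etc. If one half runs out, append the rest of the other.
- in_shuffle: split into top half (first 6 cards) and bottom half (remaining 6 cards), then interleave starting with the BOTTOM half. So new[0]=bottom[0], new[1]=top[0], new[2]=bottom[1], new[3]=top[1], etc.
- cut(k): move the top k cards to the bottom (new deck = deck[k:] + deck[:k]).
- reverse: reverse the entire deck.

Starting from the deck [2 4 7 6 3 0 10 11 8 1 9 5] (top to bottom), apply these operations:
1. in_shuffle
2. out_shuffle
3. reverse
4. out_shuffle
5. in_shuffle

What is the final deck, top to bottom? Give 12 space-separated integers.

Answer: 8 0 2 9 3 7 1 11 4 5 10 6

Derivation:
After op 1 (in_shuffle): [10 2 11 4 8 7 1 6 9 3 5 0]
After op 2 (out_shuffle): [10 1 2 6 11 9 4 3 8 5 7 0]
After op 3 (reverse): [0 7 5 8 3 4 9 11 6 2 1 10]
After op 4 (out_shuffle): [0 9 7 11 5 6 8 2 3 1 4 10]
After op 5 (in_shuffle): [8 0 2 9 3 7 1 11 4 5 10 6]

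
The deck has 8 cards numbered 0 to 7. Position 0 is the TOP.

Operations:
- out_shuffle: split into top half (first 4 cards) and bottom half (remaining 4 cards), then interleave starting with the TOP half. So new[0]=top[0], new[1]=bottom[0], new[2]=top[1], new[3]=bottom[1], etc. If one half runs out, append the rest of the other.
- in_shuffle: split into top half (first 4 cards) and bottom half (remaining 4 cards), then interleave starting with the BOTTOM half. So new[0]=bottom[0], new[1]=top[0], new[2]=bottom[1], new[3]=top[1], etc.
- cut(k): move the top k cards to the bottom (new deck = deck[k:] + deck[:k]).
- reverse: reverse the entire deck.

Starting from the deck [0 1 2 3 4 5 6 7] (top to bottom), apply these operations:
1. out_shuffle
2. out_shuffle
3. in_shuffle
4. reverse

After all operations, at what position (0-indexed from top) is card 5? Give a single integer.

Answer: 3

Derivation:
After op 1 (out_shuffle): [0 4 1 5 2 6 3 7]
After op 2 (out_shuffle): [0 2 4 6 1 3 5 7]
After op 3 (in_shuffle): [1 0 3 2 5 4 7 6]
After op 4 (reverse): [6 7 4 5 2 3 0 1]
Card 5 is at position 3.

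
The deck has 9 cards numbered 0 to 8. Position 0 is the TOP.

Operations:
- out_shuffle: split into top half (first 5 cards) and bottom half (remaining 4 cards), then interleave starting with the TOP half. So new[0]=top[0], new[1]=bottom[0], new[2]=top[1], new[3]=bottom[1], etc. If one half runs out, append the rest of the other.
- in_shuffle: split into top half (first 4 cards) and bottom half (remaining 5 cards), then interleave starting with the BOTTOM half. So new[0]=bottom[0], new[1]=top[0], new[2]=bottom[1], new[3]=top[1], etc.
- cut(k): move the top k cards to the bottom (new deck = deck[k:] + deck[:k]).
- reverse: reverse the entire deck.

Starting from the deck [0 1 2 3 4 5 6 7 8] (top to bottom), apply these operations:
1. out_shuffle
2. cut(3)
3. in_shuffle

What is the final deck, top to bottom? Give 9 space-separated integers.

After op 1 (out_shuffle): [0 5 1 6 2 7 3 8 4]
After op 2 (cut(3)): [6 2 7 3 8 4 0 5 1]
After op 3 (in_shuffle): [8 6 4 2 0 7 5 3 1]

Answer: 8 6 4 2 0 7 5 3 1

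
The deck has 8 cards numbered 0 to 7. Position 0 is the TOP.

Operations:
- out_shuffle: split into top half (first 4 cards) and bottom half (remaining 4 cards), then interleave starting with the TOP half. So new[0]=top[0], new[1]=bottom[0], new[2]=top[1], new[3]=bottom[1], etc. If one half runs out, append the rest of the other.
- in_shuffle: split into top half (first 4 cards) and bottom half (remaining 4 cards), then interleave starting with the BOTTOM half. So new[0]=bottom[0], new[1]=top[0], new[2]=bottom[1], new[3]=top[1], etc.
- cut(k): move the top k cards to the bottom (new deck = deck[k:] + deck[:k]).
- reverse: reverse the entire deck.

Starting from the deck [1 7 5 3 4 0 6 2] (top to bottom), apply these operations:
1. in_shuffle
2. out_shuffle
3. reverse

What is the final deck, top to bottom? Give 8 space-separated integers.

After op 1 (in_shuffle): [4 1 0 7 6 5 2 3]
After op 2 (out_shuffle): [4 6 1 5 0 2 7 3]
After op 3 (reverse): [3 7 2 0 5 1 6 4]

Answer: 3 7 2 0 5 1 6 4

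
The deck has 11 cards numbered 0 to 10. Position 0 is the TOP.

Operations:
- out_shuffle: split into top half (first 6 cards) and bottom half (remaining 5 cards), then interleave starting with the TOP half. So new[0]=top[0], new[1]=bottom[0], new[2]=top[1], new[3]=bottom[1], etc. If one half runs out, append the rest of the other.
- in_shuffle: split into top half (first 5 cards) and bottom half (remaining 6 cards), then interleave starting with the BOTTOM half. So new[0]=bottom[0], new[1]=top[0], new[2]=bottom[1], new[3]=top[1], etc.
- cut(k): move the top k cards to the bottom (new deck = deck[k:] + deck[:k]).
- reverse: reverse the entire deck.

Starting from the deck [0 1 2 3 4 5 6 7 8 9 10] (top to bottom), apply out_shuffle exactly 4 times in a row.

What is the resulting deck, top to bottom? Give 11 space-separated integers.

After op 1 (out_shuffle): [0 6 1 7 2 8 3 9 4 10 5]
After op 2 (out_shuffle): [0 3 6 9 1 4 7 10 2 5 8]
After op 3 (out_shuffle): [0 7 3 10 6 2 9 5 1 8 4]
After op 4 (out_shuffle): [0 9 7 5 3 1 10 8 6 4 2]

Answer: 0 9 7 5 3 1 10 8 6 4 2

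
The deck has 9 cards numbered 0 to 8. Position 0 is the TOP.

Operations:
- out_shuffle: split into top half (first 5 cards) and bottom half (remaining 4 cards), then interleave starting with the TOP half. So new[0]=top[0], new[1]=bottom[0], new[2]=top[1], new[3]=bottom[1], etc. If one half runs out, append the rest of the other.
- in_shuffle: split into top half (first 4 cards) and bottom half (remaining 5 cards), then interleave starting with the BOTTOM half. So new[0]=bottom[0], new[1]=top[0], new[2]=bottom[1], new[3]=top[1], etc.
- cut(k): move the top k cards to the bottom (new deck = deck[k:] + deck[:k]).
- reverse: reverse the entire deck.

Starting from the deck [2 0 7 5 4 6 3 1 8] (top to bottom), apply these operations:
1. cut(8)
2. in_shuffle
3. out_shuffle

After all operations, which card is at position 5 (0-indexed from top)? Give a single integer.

After op 1 (cut(8)): [8 2 0 7 5 4 6 3 1]
After op 2 (in_shuffle): [5 8 4 2 6 0 3 7 1]
After op 3 (out_shuffle): [5 0 8 3 4 7 2 1 6]
Position 5: card 7.

Answer: 7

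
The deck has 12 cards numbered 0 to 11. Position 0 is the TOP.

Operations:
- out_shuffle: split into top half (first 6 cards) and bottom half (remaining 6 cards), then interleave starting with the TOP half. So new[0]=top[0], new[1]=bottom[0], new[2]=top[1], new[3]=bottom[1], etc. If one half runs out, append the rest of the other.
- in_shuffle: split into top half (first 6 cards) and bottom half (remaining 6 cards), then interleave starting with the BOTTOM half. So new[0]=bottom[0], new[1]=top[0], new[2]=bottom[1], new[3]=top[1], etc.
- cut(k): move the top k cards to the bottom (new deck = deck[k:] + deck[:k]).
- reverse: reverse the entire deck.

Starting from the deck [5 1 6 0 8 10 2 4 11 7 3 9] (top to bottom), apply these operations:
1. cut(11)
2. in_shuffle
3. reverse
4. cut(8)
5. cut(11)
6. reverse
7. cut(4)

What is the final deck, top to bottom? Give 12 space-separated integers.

After op 1 (cut(11)): [9 5 1 6 0 8 10 2 4 11 7 3]
After op 2 (in_shuffle): [10 9 2 5 4 1 11 6 7 0 3 8]
After op 3 (reverse): [8 3 0 7 6 11 1 4 5 2 9 10]
After op 4 (cut(8)): [5 2 9 10 8 3 0 7 6 11 1 4]
After op 5 (cut(11)): [4 5 2 9 10 8 3 0 7 6 11 1]
After op 6 (reverse): [1 11 6 7 0 3 8 10 9 2 5 4]
After op 7 (cut(4)): [0 3 8 10 9 2 5 4 1 11 6 7]

Answer: 0 3 8 10 9 2 5 4 1 11 6 7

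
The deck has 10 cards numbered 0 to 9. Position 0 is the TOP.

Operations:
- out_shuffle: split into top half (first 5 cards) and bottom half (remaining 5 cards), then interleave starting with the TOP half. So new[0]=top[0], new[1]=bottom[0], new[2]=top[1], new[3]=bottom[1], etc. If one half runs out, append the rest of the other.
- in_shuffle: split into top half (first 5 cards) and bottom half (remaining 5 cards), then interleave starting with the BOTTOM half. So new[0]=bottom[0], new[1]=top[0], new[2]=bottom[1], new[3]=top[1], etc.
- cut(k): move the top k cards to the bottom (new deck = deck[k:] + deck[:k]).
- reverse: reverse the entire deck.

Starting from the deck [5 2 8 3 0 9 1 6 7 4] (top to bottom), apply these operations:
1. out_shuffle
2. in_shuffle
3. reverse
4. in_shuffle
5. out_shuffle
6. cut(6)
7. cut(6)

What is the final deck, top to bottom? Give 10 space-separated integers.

Answer: 8 5 9 0 4 6 3 2 7 1

Derivation:
After op 1 (out_shuffle): [5 9 2 1 8 6 3 7 0 4]
After op 2 (in_shuffle): [6 5 3 9 7 2 0 1 4 8]
After op 3 (reverse): [8 4 1 0 2 7 9 3 5 6]
After op 4 (in_shuffle): [7 8 9 4 3 1 5 0 6 2]
After op 5 (out_shuffle): [7 1 8 5 9 0 4 6 3 2]
After op 6 (cut(6)): [4 6 3 2 7 1 8 5 9 0]
After op 7 (cut(6)): [8 5 9 0 4 6 3 2 7 1]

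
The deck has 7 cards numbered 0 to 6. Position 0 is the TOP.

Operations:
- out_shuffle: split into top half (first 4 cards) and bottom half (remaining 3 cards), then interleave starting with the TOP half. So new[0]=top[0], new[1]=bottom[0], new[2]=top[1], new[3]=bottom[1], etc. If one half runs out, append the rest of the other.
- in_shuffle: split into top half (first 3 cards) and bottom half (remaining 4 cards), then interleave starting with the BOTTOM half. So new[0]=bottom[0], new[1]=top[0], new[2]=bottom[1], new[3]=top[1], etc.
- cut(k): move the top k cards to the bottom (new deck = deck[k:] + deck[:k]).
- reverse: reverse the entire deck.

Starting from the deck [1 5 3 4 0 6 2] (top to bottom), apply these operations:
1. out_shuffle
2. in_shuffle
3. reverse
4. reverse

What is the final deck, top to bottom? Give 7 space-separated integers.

Answer: 6 1 3 0 2 5 4

Derivation:
After op 1 (out_shuffle): [1 0 5 6 3 2 4]
After op 2 (in_shuffle): [6 1 3 0 2 5 4]
After op 3 (reverse): [4 5 2 0 3 1 6]
After op 4 (reverse): [6 1 3 0 2 5 4]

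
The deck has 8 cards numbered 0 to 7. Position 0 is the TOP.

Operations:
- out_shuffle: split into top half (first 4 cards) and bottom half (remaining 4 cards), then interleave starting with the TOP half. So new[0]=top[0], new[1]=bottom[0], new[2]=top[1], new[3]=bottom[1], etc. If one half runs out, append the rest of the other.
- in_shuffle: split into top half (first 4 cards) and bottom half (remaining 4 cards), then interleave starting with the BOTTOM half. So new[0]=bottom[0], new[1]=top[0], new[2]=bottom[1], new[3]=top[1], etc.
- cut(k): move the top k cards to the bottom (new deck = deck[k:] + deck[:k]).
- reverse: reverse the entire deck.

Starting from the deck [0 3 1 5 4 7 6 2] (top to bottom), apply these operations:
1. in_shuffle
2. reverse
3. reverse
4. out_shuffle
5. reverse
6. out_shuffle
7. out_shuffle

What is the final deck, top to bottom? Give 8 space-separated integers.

After op 1 (in_shuffle): [4 0 7 3 6 1 2 5]
After op 2 (reverse): [5 2 1 6 3 7 0 4]
After op 3 (reverse): [4 0 7 3 6 1 2 5]
After op 4 (out_shuffle): [4 6 0 1 7 2 3 5]
After op 5 (reverse): [5 3 2 7 1 0 6 4]
After op 6 (out_shuffle): [5 1 3 0 2 6 7 4]
After op 7 (out_shuffle): [5 2 1 6 3 7 0 4]

Answer: 5 2 1 6 3 7 0 4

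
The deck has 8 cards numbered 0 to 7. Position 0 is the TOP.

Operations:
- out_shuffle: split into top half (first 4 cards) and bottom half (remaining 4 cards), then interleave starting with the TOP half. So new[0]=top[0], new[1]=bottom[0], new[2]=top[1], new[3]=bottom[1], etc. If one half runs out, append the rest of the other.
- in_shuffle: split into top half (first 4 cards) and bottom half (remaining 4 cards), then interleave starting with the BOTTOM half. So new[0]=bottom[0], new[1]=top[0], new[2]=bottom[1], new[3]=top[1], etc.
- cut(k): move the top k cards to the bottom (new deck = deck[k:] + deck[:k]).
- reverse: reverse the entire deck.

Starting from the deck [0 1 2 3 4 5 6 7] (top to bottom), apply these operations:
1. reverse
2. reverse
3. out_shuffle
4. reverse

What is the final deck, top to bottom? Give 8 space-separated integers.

Answer: 7 3 6 2 5 1 4 0

Derivation:
After op 1 (reverse): [7 6 5 4 3 2 1 0]
After op 2 (reverse): [0 1 2 3 4 5 6 7]
After op 3 (out_shuffle): [0 4 1 5 2 6 3 7]
After op 4 (reverse): [7 3 6 2 5 1 4 0]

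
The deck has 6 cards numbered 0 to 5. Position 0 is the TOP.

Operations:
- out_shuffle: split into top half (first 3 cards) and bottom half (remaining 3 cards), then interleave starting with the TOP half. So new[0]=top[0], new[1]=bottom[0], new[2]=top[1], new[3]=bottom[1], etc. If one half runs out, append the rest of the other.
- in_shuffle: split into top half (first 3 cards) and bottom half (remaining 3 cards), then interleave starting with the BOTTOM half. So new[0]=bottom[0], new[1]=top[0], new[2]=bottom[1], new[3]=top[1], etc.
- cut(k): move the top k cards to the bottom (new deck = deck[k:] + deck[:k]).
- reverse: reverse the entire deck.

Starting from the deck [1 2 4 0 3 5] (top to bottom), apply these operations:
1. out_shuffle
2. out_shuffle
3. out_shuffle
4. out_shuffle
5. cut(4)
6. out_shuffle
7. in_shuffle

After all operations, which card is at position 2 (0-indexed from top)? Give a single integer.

After op 1 (out_shuffle): [1 0 2 3 4 5]
After op 2 (out_shuffle): [1 3 0 4 2 5]
After op 3 (out_shuffle): [1 4 3 2 0 5]
After op 4 (out_shuffle): [1 2 4 0 3 5]
After op 5 (cut(4)): [3 5 1 2 4 0]
After op 6 (out_shuffle): [3 2 5 4 1 0]
After op 7 (in_shuffle): [4 3 1 2 0 5]
Position 2: card 1.

Answer: 1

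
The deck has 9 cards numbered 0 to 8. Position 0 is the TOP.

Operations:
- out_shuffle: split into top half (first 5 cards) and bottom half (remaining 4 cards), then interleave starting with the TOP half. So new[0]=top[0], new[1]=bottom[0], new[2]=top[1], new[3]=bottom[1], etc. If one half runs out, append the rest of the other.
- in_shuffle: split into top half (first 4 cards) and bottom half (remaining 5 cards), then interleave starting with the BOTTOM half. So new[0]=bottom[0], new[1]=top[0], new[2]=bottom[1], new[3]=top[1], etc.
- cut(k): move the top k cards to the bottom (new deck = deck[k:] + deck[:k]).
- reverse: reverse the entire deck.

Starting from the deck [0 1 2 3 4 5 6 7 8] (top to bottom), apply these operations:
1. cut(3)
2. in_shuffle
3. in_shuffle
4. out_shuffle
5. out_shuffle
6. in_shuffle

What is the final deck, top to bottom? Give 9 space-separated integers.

Answer: 7 0 2 4 6 8 1 3 5

Derivation:
After op 1 (cut(3)): [3 4 5 6 7 8 0 1 2]
After op 2 (in_shuffle): [7 3 8 4 0 5 1 6 2]
After op 3 (in_shuffle): [0 7 5 3 1 8 6 4 2]
After op 4 (out_shuffle): [0 8 7 6 5 4 3 2 1]
After op 5 (out_shuffle): [0 4 8 3 7 2 6 1 5]
After op 6 (in_shuffle): [7 0 2 4 6 8 1 3 5]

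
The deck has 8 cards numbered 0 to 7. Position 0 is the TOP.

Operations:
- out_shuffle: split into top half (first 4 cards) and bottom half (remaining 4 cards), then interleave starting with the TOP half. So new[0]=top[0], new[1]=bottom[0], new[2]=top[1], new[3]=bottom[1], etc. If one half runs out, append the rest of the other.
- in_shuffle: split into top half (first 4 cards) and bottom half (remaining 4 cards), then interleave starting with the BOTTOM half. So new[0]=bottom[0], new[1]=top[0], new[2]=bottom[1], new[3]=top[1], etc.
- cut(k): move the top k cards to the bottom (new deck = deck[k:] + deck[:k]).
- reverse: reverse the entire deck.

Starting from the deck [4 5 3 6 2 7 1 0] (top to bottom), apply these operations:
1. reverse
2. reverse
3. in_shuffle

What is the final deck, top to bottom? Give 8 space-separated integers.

After op 1 (reverse): [0 1 7 2 6 3 5 4]
After op 2 (reverse): [4 5 3 6 2 7 1 0]
After op 3 (in_shuffle): [2 4 7 5 1 3 0 6]

Answer: 2 4 7 5 1 3 0 6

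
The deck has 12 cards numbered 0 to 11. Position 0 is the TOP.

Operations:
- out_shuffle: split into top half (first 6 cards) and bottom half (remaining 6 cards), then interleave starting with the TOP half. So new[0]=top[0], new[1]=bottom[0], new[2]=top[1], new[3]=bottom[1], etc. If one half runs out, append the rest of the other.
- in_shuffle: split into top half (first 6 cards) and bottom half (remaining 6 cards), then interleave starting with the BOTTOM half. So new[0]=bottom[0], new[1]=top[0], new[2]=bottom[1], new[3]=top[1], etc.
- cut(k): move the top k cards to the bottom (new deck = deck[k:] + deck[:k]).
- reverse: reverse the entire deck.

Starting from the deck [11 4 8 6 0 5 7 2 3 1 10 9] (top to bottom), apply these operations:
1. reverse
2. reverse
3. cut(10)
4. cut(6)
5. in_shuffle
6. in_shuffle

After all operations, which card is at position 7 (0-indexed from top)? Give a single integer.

After op 1 (reverse): [9 10 1 3 2 7 5 0 6 8 4 11]
After op 2 (reverse): [11 4 8 6 0 5 7 2 3 1 10 9]
After op 3 (cut(10)): [10 9 11 4 8 6 0 5 7 2 3 1]
After op 4 (cut(6)): [0 5 7 2 3 1 10 9 11 4 8 6]
After op 5 (in_shuffle): [10 0 9 5 11 7 4 2 8 3 6 1]
After op 6 (in_shuffle): [4 10 2 0 8 9 3 5 6 11 1 7]
Position 7: card 5.

Answer: 5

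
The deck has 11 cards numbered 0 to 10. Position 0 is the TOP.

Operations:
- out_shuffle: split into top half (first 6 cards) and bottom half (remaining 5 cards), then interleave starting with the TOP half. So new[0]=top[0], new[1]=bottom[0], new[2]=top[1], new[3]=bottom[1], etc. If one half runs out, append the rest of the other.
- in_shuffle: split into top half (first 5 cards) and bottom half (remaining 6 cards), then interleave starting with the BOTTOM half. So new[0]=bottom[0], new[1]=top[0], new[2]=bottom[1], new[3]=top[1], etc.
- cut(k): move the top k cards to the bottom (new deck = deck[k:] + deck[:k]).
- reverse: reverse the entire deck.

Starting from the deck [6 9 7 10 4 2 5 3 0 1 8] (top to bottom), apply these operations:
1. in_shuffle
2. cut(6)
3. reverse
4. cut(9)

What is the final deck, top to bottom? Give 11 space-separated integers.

Answer: 10 0 7 3 9 5 6 2 8 4 1

Derivation:
After op 1 (in_shuffle): [2 6 5 9 3 7 0 10 1 4 8]
After op 2 (cut(6)): [0 10 1 4 8 2 6 5 9 3 7]
After op 3 (reverse): [7 3 9 5 6 2 8 4 1 10 0]
After op 4 (cut(9)): [10 0 7 3 9 5 6 2 8 4 1]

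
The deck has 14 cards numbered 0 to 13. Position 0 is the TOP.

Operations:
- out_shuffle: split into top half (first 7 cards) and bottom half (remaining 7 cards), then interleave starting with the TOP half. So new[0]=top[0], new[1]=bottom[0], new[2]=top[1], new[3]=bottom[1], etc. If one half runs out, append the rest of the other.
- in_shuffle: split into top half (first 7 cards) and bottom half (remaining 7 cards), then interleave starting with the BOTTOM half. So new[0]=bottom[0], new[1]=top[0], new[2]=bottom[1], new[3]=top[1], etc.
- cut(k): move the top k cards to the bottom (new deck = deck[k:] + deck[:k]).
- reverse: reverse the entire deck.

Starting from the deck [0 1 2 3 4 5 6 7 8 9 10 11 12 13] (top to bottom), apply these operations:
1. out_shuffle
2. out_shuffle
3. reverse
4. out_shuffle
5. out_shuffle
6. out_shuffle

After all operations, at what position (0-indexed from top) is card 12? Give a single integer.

After op 1 (out_shuffle): [0 7 1 8 2 9 3 10 4 11 5 12 6 13]
After op 2 (out_shuffle): [0 10 7 4 1 11 8 5 2 12 9 6 3 13]
After op 3 (reverse): [13 3 6 9 12 2 5 8 11 1 4 7 10 0]
After op 4 (out_shuffle): [13 8 3 11 6 1 9 4 12 7 2 10 5 0]
After op 5 (out_shuffle): [13 4 8 12 3 7 11 2 6 10 1 5 9 0]
After op 6 (out_shuffle): [13 2 4 6 8 10 12 1 3 5 7 9 11 0]
Card 12 is at position 6.

Answer: 6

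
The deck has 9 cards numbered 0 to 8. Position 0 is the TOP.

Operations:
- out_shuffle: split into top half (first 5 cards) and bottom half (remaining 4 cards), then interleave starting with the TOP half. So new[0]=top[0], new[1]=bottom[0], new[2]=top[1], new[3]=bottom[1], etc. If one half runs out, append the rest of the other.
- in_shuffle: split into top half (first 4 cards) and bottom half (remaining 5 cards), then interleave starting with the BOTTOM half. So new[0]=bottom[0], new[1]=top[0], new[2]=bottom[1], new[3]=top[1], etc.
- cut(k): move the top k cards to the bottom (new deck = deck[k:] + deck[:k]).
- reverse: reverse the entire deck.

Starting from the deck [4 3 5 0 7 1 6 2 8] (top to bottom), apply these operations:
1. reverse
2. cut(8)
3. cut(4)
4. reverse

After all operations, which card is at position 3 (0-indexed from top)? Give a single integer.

Answer: 4

Derivation:
After op 1 (reverse): [8 2 6 1 7 0 5 3 4]
After op 2 (cut(8)): [4 8 2 6 1 7 0 5 3]
After op 3 (cut(4)): [1 7 0 5 3 4 8 2 6]
After op 4 (reverse): [6 2 8 4 3 5 0 7 1]
Position 3: card 4.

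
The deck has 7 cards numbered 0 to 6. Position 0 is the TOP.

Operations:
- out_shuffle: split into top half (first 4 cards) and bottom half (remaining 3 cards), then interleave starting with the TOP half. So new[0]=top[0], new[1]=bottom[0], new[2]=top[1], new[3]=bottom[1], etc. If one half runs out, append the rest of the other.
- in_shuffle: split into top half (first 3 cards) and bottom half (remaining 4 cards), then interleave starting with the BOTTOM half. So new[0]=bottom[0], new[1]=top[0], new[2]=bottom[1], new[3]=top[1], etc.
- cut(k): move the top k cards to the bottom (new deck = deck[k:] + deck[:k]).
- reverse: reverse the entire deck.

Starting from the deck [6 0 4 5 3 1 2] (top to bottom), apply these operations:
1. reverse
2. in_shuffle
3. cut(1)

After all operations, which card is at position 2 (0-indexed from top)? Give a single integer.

Answer: 1

Derivation:
After op 1 (reverse): [2 1 3 5 4 0 6]
After op 2 (in_shuffle): [5 2 4 1 0 3 6]
After op 3 (cut(1)): [2 4 1 0 3 6 5]
Position 2: card 1.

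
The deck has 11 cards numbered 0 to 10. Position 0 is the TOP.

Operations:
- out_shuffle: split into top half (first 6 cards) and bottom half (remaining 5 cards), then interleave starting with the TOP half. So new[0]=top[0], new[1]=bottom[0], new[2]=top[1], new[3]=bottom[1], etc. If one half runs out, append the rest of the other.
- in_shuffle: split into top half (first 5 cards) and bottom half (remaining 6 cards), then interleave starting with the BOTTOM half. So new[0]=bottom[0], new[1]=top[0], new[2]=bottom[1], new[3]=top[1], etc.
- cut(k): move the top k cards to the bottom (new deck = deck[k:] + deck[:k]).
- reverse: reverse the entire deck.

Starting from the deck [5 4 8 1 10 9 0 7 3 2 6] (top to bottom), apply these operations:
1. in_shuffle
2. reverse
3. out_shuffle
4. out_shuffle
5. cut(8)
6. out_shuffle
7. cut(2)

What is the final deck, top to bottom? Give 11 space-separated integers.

Answer: 8 10 0 3 6 4 1 9 7 2 5

Derivation:
After op 1 (in_shuffle): [9 5 0 4 7 8 3 1 2 10 6]
After op 2 (reverse): [6 10 2 1 3 8 7 4 0 5 9]
After op 3 (out_shuffle): [6 7 10 4 2 0 1 5 3 9 8]
After op 4 (out_shuffle): [6 1 7 5 10 3 4 9 2 8 0]
After op 5 (cut(8)): [2 8 0 6 1 7 5 10 3 4 9]
After op 6 (out_shuffle): [2 5 8 10 0 3 6 4 1 9 7]
After op 7 (cut(2)): [8 10 0 3 6 4 1 9 7 2 5]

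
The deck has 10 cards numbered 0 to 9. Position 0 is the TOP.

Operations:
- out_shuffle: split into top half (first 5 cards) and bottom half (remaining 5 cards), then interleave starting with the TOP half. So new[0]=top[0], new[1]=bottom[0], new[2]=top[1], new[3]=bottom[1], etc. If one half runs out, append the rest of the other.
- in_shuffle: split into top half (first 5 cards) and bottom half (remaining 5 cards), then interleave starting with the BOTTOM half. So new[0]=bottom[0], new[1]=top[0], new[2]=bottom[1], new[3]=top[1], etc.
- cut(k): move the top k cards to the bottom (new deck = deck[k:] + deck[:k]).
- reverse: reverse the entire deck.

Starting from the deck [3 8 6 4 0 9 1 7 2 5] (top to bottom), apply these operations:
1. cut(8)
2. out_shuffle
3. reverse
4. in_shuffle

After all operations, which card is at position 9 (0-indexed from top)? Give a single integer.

After op 1 (cut(8)): [2 5 3 8 6 4 0 9 1 7]
After op 2 (out_shuffle): [2 4 5 0 3 9 8 1 6 7]
After op 3 (reverse): [7 6 1 8 9 3 0 5 4 2]
After op 4 (in_shuffle): [3 7 0 6 5 1 4 8 2 9]
Position 9: card 9.

Answer: 9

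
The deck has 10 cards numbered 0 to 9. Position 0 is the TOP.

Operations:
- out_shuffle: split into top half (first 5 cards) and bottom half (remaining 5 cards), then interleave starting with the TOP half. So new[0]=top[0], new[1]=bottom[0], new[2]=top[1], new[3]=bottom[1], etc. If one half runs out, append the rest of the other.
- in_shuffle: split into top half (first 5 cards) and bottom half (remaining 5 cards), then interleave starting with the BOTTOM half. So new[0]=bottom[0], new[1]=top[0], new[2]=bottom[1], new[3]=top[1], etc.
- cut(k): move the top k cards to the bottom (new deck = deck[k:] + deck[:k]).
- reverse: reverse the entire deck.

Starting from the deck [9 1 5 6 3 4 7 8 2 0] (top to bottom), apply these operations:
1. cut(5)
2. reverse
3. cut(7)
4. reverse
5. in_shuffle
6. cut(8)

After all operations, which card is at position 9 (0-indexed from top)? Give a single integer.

After op 1 (cut(5)): [4 7 8 2 0 9 1 5 6 3]
After op 2 (reverse): [3 6 5 1 9 0 2 8 7 4]
After op 3 (cut(7)): [8 7 4 3 6 5 1 9 0 2]
After op 4 (reverse): [2 0 9 1 5 6 3 4 7 8]
After op 5 (in_shuffle): [6 2 3 0 4 9 7 1 8 5]
After op 6 (cut(8)): [8 5 6 2 3 0 4 9 7 1]
Position 9: card 1.

Answer: 1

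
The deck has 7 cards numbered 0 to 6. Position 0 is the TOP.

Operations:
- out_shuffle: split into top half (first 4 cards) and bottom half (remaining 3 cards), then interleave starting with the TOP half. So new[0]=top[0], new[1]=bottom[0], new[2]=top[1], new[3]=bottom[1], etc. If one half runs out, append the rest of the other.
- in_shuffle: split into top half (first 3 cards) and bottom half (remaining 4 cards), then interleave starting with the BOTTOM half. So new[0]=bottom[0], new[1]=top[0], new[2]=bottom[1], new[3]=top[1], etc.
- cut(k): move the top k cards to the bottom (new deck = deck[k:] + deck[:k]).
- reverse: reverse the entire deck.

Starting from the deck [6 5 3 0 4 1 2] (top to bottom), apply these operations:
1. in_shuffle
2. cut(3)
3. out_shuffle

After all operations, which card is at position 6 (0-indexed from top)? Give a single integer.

Answer: 2

Derivation:
After op 1 (in_shuffle): [0 6 4 5 1 3 2]
After op 2 (cut(3)): [5 1 3 2 0 6 4]
After op 3 (out_shuffle): [5 0 1 6 3 4 2]
Position 6: card 2.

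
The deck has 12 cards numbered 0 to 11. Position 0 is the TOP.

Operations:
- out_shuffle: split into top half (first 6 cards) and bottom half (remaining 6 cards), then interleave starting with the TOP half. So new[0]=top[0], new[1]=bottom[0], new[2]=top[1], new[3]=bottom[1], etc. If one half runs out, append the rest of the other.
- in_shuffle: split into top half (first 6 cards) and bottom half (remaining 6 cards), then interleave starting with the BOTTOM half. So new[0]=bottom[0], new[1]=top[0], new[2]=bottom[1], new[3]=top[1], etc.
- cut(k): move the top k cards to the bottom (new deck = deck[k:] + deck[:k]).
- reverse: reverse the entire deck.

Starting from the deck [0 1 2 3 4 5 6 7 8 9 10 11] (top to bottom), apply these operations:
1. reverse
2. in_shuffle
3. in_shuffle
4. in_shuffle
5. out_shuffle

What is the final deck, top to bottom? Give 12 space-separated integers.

After op 1 (reverse): [11 10 9 8 7 6 5 4 3 2 1 0]
After op 2 (in_shuffle): [5 11 4 10 3 9 2 8 1 7 0 6]
After op 3 (in_shuffle): [2 5 8 11 1 4 7 10 0 3 6 9]
After op 4 (in_shuffle): [7 2 10 5 0 8 3 11 6 1 9 4]
After op 5 (out_shuffle): [7 3 2 11 10 6 5 1 0 9 8 4]

Answer: 7 3 2 11 10 6 5 1 0 9 8 4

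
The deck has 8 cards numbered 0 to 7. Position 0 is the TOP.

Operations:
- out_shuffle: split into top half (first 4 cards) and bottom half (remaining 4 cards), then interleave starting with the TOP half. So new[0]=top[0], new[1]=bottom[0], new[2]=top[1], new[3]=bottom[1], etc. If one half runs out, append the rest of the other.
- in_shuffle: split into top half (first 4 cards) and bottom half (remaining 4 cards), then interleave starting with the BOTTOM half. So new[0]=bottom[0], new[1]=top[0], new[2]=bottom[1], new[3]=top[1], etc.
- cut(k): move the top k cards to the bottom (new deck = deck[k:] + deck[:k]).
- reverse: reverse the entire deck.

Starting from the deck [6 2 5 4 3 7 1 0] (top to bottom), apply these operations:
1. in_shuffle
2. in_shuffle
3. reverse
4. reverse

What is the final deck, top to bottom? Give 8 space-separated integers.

Answer: 1 3 5 6 0 7 4 2

Derivation:
After op 1 (in_shuffle): [3 6 7 2 1 5 0 4]
After op 2 (in_shuffle): [1 3 5 6 0 7 4 2]
After op 3 (reverse): [2 4 7 0 6 5 3 1]
After op 4 (reverse): [1 3 5 6 0 7 4 2]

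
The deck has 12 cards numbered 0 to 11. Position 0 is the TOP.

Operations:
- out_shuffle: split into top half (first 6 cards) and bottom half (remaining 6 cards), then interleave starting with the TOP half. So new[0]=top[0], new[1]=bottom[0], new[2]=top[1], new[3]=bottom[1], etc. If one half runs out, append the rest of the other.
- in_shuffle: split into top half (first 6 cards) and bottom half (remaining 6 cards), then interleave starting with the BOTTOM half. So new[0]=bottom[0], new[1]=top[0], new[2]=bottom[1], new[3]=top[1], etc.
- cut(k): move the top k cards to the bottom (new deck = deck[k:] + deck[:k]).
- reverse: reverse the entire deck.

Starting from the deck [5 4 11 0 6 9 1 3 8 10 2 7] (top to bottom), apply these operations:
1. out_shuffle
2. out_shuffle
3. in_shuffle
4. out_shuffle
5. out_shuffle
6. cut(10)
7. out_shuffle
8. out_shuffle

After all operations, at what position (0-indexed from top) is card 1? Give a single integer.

After op 1 (out_shuffle): [5 1 4 3 11 8 0 10 6 2 9 7]
After op 2 (out_shuffle): [5 0 1 10 4 6 3 2 11 9 8 7]
After op 3 (in_shuffle): [3 5 2 0 11 1 9 10 8 4 7 6]
After op 4 (out_shuffle): [3 9 5 10 2 8 0 4 11 7 1 6]
After op 5 (out_shuffle): [3 0 9 4 5 11 10 7 2 1 8 6]
After op 6 (cut(10)): [8 6 3 0 9 4 5 11 10 7 2 1]
After op 7 (out_shuffle): [8 5 6 11 3 10 0 7 9 2 4 1]
After op 8 (out_shuffle): [8 0 5 7 6 9 11 2 3 4 10 1]
Card 1 is at position 11.

Answer: 11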